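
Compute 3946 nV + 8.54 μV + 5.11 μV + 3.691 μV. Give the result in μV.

21.287 μV

In μV:
  3946 nV = 3946e-3 μV = 3.946
  8.54 μV → 8.54
  5.11 μV → 5.11
  3.691 μV → 3.691
Sum: 3.946 + 8.54 + 5.11 + 3.691 = 21.287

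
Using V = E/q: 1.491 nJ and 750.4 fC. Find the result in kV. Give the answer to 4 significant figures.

(1.491e-9) / (750.4e-15) = 0.00198694e6 V

1.987 kV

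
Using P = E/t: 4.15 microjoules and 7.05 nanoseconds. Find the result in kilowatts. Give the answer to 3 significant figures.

0.589 kilowatts

(4.15 × 10⁻⁶) / (7.05 × 10⁻⁹) = 0.58865 × 10³ W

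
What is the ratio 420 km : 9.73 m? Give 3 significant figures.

43200

(420 × 10³) / (9.73) = 43.17 × 10³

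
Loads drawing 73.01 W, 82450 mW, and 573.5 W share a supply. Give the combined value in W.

In W:
  73.01 W → 73.01
  82450 mW = 82450 × 10⁻³ W = 82.45
  573.5 W → 573.5
Sum: 73.01 + 82.45 + 573.5 = 728.96

728.96 W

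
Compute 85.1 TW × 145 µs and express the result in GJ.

12.3395 GJ

85.1e12 × 145e-6 = 12339.5e6 J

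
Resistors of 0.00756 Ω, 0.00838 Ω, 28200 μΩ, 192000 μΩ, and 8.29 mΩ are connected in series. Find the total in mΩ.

In mΩ:
  0.00756 Ω = 0.00756 × 10^3 mΩ = 7.56
  0.00838 Ω = 0.00838 × 10^3 mΩ = 8.38
  28200 μΩ = 28200 × 10^-3 mΩ = 28.2
  192000 μΩ = 192000 × 10^-3 mΩ = 192
  8.29 mΩ → 8.29
Sum: 7.56 + 8.38 + 28.2 + 192 + 8.29 = 244.43

244.43 mΩ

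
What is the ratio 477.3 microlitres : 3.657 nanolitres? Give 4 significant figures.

130500

(477.3e-6) / (3.657e-9) = 130.52e3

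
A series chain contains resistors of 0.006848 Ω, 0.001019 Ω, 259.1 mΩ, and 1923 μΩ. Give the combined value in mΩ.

In mΩ:
  0.006848 Ω = 0.006848 × 10³ mΩ = 6.848
  0.001019 Ω = 0.001019 × 10³ mΩ = 1.019
  259.1 mΩ → 259.1
  1923 μΩ = 1923 × 10⁻³ mΩ = 1.923
Sum: 6.848 + 1.019 + 259.1 + 1.923 = 268.89

268.89 mΩ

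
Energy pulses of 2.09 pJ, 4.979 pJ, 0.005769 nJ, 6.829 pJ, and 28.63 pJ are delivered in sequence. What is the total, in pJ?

In pJ:
  2.09 pJ → 2.09
  4.979 pJ → 4.979
  0.005769 nJ = 0.005769 × 10^3 pJ = 5.769
  6.829 pJ → 6.829
  28.63 pJ → 28.63
Sum: 2.09 + 4.979 + 5.769 + 6.829 + 28.63 = 48.297

48.297 pJ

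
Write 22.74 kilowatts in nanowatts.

kilo = 10^3, nano = 10^-9; factor is 10^12.
22.74 × 10^12 = 22740000000000

22740000000000 nanowatts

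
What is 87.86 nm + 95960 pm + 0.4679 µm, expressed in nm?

In nm:
  87.86 nm → 87.86
  95960 pm = 95960 × 10⁻³ nm = 95.96
  0.4679 µm = 0.4679 × 10³ nm = 467.9
Sum: 87.86 + 95.96 + 467.9 = 651.72

651.72 nm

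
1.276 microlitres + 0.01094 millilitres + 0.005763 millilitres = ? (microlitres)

In microlitres:
  1.276 microlitres → 1.276
  0.01094 millilitres = 0.01094 × 10³ microlitres = 10.94
  0.005763 millilitres = 0.005763 × 10³ microlitres = 5.763
Sum: 1.276 + 10.94 + 5.763 = 17.979

17.979 microlitres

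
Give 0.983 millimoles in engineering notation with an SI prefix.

983 micromoles

= 983 × 10^-6 moles; 10^-6 is micro.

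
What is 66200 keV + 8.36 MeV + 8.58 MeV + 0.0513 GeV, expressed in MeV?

134.44 MeV

In MeV:
  66200 keV = 66200e-3 MeV = 66.2
  8.36 MeV → 8.36
  8.58 MeV → 8.58
  0.0513 GeV = 0.0513e3 MeV = 51.3
Sum: 66.2 + 8.36 + 8.58 + 51.3 = 134.44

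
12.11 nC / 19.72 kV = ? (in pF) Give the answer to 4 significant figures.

0.6141 pF

(12.11e-9) / (19.72e3) = 0.614097e-12 F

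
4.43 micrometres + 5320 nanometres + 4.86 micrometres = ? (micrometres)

In micrometres:
  4.43 micrometres → 4.43
  5320 nanometres = 5320e-3 micrometres = 5.32
  4.86 micrometres → 4.86
Sum: 4.43 + 5.32 + 4.86 = 14.61

14.61 micrometres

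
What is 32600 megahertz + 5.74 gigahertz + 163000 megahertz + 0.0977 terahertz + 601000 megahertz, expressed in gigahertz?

In gigahertz:
  32600 megahertz = 32600e-3 gigahertz = 32.6
  5.74 gigahertz → 5.74
  163000 megahertz = 163000e-3 gigahertz = 163
  0.0977 terahertz = 0.0977e3 gigahertz = 97.7
  601000 megahertz = 601000e-3 gigahertz = 601
Sum: 32.6 + 5.74 + 163 + 97.7 + 601 = 900.04

900.04 gigahertz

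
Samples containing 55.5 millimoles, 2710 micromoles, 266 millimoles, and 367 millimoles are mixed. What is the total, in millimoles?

691.21 millimoles

In millimoles:
  55.5 millimoles → 55.5
  2710 micromoles = 2710 × 10⁻³ millimoles = 2.71
  266 millimoles → 266
  367 millimoles → 367
Sum: 55.5 + 2.71 + 266 + 367 = 691.21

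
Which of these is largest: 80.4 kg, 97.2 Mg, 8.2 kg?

97.2 Mg

80.4 kg = 80400 g
97.2 Mg = 97200000 g
8.2 kg = 8200 g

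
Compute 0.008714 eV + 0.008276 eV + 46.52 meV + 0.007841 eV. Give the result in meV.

71.351 meV

In meV:
  0.008714 eV = 0.008714 × 10^3 meV = 8.714
  0.008276 eV = 0.008276 × 10^3 meV = 8.276
  46.52 meV → 46.52
  0.007841 eV = 0.007841 × 10^3 meV = 7.841
Sum: 8.714 + 8.276 + 46.52 + 7.841 = 71.351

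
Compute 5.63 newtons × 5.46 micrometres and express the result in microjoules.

30.7398 microjoules

5.63 × 5.46e-6 = 30.7398e-6 J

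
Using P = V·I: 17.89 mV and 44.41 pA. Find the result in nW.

0.0007944949 nW

17.89 × 10⁻³ × 44.41 × 10⁻¹² = 794.4949 × 10⁻¹⁵ W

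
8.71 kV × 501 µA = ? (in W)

8.71e3 × 501e-6 = 4363.71e-3 W

4.36371 W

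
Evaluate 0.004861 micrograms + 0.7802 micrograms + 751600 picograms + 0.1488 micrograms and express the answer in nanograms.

1685.461 nanograms

In nanograms:
  0.004861 micrograms = 0.004861 × 10³ nanograms = 4.861
  0.7802 micrograms = 0.7802 × 10³ nanograms = 780.2
  751600 picograms = 751600 × 10⁻³ nanograms = 751.6
  0.1488 micrograms = 0.1488 × 10³ nanograms = 148.8
Sum: 4.861 + 780.2 + 751.6 + 148.8 = 1685.461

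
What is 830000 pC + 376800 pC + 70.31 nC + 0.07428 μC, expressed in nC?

In nC:
  830000 pC = 830000 × 10^-3 nC = 830
  376800 pC = 376800 × 10^-3 nC = 376.8
  70.31 nC → 70.31
  0.07428 μC = 0.07428 × 10^3 nC = 74.28
Sum: 830 + 376.8 + 70.31 + 74.28 = 1351.39

1351.39 nC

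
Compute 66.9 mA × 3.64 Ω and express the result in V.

66.9 × 10⁻³ × 3.64 = 243.516 × 10⁻³ V

0.243516 V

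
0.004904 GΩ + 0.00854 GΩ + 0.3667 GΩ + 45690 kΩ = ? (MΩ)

In MΩ:
  0.004904 GΩ = 0.004904e3 MΩ = 4.904
  0.00854 GΩ = 0.00854e3 MΩ = 8.54
  0.3667 GΩ = 0.3667e3 MΩ = 366.7
  45690 kΩ = 45690e-3 MΩ = 45.69
Sum: 4.904 + 8.54 + 366.7 + 45.69 = 425.834

425.834 MΩ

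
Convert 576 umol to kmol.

micro = 10^-6, kilo = 10^3; factor is 10^-9.
576 × 10^-9 = 0.000000576

0.000000576 kmol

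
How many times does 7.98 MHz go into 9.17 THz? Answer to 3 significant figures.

(9.17 × 10¹²) / (7.98 × 10⁶) = 1.149 × 10⁶

1150000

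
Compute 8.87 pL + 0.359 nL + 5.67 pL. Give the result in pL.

373.54 pL

In pL:
  8.87 pL → 8.87
  0.359 nL = 0.359 × 10³ pL = 359
  5.67 pL → 5.67
Sum: 8.87 + 359 + 5.67 = 373.54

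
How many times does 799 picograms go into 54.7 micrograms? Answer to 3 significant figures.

68500

(54.7e-6) / (799e-12) = 0.06846e6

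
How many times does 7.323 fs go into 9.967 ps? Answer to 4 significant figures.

1361

(9.967e-12) / (7.323e-15) = 1.3611e3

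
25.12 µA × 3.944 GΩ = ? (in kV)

99.07328 kV

25.12 × 10^-6 × 3.944 × 10^9 = 99.07328 × 10^3 V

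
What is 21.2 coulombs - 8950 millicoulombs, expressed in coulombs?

In coulombs:
  21.2 coulombs → 21.2
  8950 millicoulombs = 8950e-3 coulombs = 8.95
Difference: 21.2 - 8.95 = 12.25

12.25 coulombs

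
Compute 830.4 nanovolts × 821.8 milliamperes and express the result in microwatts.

0.68242272 microwatts

830.4 × 10⁻⁹ × 821.8 × 10⁻³ = 682422.72 × 10⁻¹² W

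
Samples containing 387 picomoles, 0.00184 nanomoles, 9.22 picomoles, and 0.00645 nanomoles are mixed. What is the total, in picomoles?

In picomoles:
  387 picomoles → 387
  0.00184 nanomoles = 0.00184 × 10^3 picomoles = 1.84
  9.22 picomoles → 9.22
  0.00645 nanomoles = 0.00645 × 10^3 picomoles = 6.45
Sum: 387 + 1.84 + 9.22 + 6.45 = 404.51

404.51 picomoles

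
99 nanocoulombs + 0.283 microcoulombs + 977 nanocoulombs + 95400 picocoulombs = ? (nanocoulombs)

In nanocoulombs:
  99 nanocoulombs → 99
  0.283 microcoulombs = 0.283e3 nanocoulombs = 283
  977 nanocoulombs → 977
  95400 picocoulombs = 95400e-3 nanocoulombs = 95.4
Sum: 99 + 283 + 977 + 95.4 = 1454.4

1454.4 nanocoulombs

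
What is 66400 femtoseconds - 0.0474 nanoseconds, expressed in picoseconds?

In picoseconds:
  66400 femtoseconds = 66400 × 10⁻³ picoseconds = 66.4
  0.0474 nanoseconds = 0.0474 × 10³ picoseconds = 47.4
Difference: 66.4 - 47.4 = 19

19 picoseconds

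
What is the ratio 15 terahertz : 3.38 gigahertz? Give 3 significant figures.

(15e12) / (3.38e9) = 4.438e3

4440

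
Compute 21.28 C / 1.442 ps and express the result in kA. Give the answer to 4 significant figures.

14760000000 kA

(21.28) / (1.442 × 10^-12) = 14.7573 × 10^12 A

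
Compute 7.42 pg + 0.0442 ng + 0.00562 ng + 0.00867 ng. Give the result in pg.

In pg:
  7.42 pg → 7.42
  0.0442 ng = 0.0442 × 10³ pg = 44.2
  0.00562 ng = 0.00562 × 10³ pg = 5.62
  0.00867 ng = 0.00867 × 10³ pg = 8.67
Sum: 7.42 + 44.2 + 5.62 + 8.67 = 65.91

65.91 pg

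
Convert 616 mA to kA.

milli = 1e-3, kilo = 1e3; factor is 1e-6.
616 × 1e-6 = 0.000616

0.000616 kA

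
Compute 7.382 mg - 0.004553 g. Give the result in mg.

2.829 mg

In mg:
  7.382 mg → 7.382
  0.004553 g = 0.004553e3 mg = 4.553
Difference: 7.382 - 4.553 = 2.829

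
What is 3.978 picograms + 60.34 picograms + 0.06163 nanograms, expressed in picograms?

In picograms:
  3.978 picograms → 3.978
  60.34 picograms → 60.34
  0.06163 nanograms = 0.06163e3 picograms = 61.63
Sum: 3.978 + 60.34 + 61.63 = 125.948

125.948 picograms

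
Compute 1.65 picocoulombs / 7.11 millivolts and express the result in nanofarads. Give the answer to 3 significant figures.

(1.65 × 10⁻¹²) / (7.11 × 10⁻³) = 0.23207 × 10⁻⁹ F

0.232 nanofarads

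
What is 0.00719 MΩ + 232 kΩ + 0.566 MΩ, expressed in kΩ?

805.19 kΩ

In kΩ:
  0.00719 MΩ = 0.00719 × 10^3 kΩ = 7.19
  232 kΩ → 232
  0.566 MΩ = 0.566 × 10^3 kΩ = 566
Sum: 7.19 + 232 + 566 = 805.19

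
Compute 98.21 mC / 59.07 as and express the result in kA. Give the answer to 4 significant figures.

(98.21e-3) / (59.07e-18) = 1.6626e15 A

1663000000000 kA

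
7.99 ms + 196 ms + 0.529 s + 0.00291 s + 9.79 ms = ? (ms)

745.69 ms

In ms:
  7.99 ms → 7.99
  196 ms → 196
  0.529 s = 0.529 × 10³ ms = 529
  0.00291 s = 0.00291 × 10³ ms = 2.91
  9.79 ms → 9.79
Sum: 7.99 + 196 + 529 + 2.91 + 9.79 = 745.69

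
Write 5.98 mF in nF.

5980000 nF

milli = 1e-3, nano = 1e-9; factor is 1e6.
5.98 × 1e6 = 5980000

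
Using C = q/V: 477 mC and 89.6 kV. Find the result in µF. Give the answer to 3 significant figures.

(477 × 10⁻³) / (89.6 × 10³) = 5.3237 × 10⁻⁶ F

5.32 µF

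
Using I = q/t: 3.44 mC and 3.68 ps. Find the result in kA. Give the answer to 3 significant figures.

935000 kA

(3.44 × 10⁻³) / (3.68 × 10⁻¹²) = 0.93478 × 10⁹ A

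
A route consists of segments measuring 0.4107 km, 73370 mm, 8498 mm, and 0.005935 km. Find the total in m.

In m:
  0.4107 km = 0.4107 × 10³ m = 410.7
  73370 mm = 73370 × 10⁻³ m = 73.37
  8498 mm = 8498 × 10⁻³ m = 8.498
  0.005935 km = 0.005935 × 10³ m = 5.935
Sum: 410.7 + 73.37 + 8.498 + 5.935 = 498.503

498.503 m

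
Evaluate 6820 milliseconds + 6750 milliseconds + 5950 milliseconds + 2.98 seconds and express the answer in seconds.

22.5 seconds

In seconds:
  6820 milliseconds = 6820e-3 seconds = 6.82
  6750 milliseconds = 6750e-3 seconds = 6.75
  5950 milliseconds = 5950e-3 seconds = 5.95
  2.98 seconds → 2.98
Sum: 6.82 + 6.75 + 5.95 + 2.98 = 22.5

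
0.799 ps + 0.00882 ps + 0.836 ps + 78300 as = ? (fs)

In fs:
  0.799 ps = 0.799 × 10³ fs = 799
  0.00882 ps = 0.00882 × 10³ fs = 8.82
  0.836 ps = 0.836 × 10³ fs = 836
  78300 as = 78300 × 10⁻³ fs = 78.3
Sum: 799 + 8.82 + 836 + 78.3 = 1722.12

1722.12 fs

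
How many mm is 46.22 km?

46220000 mm

kilo = 10³, milli = 10⁻³; factor is 10⁶.
46.22 × 10⁶ = 46220000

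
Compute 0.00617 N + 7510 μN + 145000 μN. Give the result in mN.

158.68 mN

In mN:
  0.00617 N = 0.00617 × 10³ mN = 6.17
  7510 μN = 7510 × 10⁻³ mN = 7.51
  145000 μN = 145000 × 10⁻³ mN = 145
Sum: 6.17 + 7.51 + 145 = 158.68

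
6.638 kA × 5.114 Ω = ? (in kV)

33.946732 kV

6.638 × 10^3 × 5.114 = 33.946732 × 10^3 V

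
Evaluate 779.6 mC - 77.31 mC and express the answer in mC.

In mC:
  779.6 mC → 779.6
  77.31 mC → 77.31
Difference: 779.6 - 77.31 = 702.29

702.29 mC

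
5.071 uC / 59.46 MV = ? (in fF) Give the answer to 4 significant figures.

(5.071 × 10^-6) / (59.46 × 10^6) = 0.0852842 × 10^-12 F

85.28 fF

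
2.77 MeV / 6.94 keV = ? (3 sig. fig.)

399

(2.77e6) / (6.94e3) = 0.3991e3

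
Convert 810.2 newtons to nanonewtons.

(no prefix) = 10^0, nano = 10^-9; factor is 10^9.
810.2 × 10^9 = 810200000000

810200000000 nanonewtons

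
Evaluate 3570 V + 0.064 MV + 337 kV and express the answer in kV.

404.57 kV

In kV:
  3570 V = 3570e-3 kV = 3.57
  0.064 MV = 0.064e3 kV = 64
  337 kV → 337
Sum: 3.57 + 64 + 337 = 404.57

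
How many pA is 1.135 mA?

1135000000 pA

milli = 1e-3, pico = 1e-12; factor is 1e9.
1.135 × 1e9 = 1135000000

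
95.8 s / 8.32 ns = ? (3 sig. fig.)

11500000000

(95.8) / (8.32 × 10^-9) = 11.51 × 10^9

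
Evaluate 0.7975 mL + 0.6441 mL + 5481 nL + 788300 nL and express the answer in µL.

2235.381 µL

In µL:
  0.7975 mL = 0.7975 × 10^3 µL = 797.5
  0.6441 mL = 0.6441 × 10^3 µL = 644.1
  5481 nL = 5481 × 10^-3 µL = 5.481
  788300 nL = 788300 × 10^-3 µL = 788.3
Sum: 797.5 + 644.1 + 5.481 + 788.3 = 2235.381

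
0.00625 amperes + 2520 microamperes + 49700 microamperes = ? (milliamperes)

58.47 milliamperes

In milliamperes:
  0.00625 amperes = 0.00625 × 10^3 milliamperes = 6.25
  2520 microamperes = 2520 × 10^-3 milliamperes = 2.52
  49700 microamperes = 49700 × 10^-3 milliamperes = 49.7
Sum: 6.25 + 2.52 + 49.7 = 58.47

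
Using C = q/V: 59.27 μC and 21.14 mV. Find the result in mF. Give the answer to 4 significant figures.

2.804 mF

(59.27 × 10^-6) / (21.14 × 10^-3) = 2.80369 × 10^-3 F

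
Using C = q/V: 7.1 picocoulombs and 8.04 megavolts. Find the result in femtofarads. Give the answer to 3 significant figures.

(7.1 × 10⁻¹²) / (8.04 × 10⁶) = 0.88308 × 10⁻¹⁸ F

0.000883 femtofarads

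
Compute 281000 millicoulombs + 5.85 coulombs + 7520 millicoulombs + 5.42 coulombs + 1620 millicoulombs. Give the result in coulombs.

301.41 coulombs

In coulombs:
  281000 millicoulombs = 281000 × 10^-3 coulombs = 281
  5.85 coulombs → 5.85
  7520 millicoulombs = 7520 × 10^-3 coulombs = 7.52
  5.42 coulombs → 5.42
  1620 millicoulombs = 1620 × 10^-3 coulombs = 1.62
Sum: 281 + 5.85 + 7.52 + 5.42 + 1.62 = 301.41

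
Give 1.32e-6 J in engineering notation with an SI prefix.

1.32 µJ

= 1.32e-6 J; 1e-6 is micro.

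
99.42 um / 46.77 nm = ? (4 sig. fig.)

2126

(99.42e-6) / (46.77e-9) = 2.1257e3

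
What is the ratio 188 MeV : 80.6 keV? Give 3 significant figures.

(188e6) / (80.6e3) = 2.333e3

2330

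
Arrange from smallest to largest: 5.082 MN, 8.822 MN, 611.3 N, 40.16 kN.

5.082 MN = 5082000 N
8.822 MN = 8822000 N
611.3 N = 611.3 N
40.16 kN = 40160 N

611.3 N < 40.16 kN < 5.082 MN < 8.822 MN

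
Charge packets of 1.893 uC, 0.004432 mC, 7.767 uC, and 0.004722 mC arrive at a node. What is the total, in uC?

In uC:
  1.893 uC → 1.893
  0.004432 mC = 0.004432 × 10^3 uC = 4.432
  7.767 uC → 7.767
  0.004722 mC = 0.004722 × 10^3 uC = 4.722
Sum: 1.893 + 4.432 + 7.767 + 4.722 = 18.814

18.814 uC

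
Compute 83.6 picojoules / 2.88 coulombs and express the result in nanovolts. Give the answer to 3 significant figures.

0.0290 nanovolts

(83.6 × 10^-12) / (2.88) = 29.028 × 10^-12 V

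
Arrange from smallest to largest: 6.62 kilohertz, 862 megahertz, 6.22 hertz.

6.62 kilohertz = 6620 hertz
862 megahertz = 862000000 hertz
6.22 hertz = 6.22 hertz

6.22 hertz < 6.62 kilohertz < 862 megahertz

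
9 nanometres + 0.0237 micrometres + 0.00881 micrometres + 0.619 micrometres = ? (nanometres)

In nanometres:
  9 nanometres → 9
  0.0237 micrometres = 0.0237 × 10^3 nanometres = 23.7
  0.00881 micrometres = 0.00881 × 10^3 nanometres = 8.81
  0.619 micrometres = 0.619 × 10^3 nanometres = 619
Sum: 9 + 23.7 + 8.81 + 619 = 660.51

660.51 nanometres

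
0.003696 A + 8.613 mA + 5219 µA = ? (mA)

17.528 mA

In mA:
  0.003696 A = 0.003696 × 10^3 mA = 3.696
  8.613 mA → 8.613
  5219 µA = 5219 × 10^-3 mA = 5.219
Sum: 3.696 + 8.613 + 5.219 = 17.528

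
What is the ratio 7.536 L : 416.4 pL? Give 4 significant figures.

18100000000

(7.536) / (416.4 × 10^-12) = 0.018098 × 10^12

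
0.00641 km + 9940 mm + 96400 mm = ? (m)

112.75 m

In m:
  0.00641 km = 0.00641 × 10³ m = 6.41
  9940 mm = 9940 × 10⁻³ m = 9.94
  96400 mm = 96400 × 10⁻³ m = 96.4
Sum: 6.41 + 9.94 + 96.4 = 112.75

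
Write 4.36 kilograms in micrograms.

4360000000 micrograms

kilo = 10³, micro = 10⁻⁶; factor is 10⁹.
4.36 × 10⁹ = 4360000000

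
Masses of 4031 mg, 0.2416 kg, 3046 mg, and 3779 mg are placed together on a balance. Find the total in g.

252.456 g

In g:
  4031 mg = 4031e-3 g = 4.031
  0.2416 kg = 0.2416e3 g = 241.6
  3046 mg = 3046e-3 g = 3.046
  3779 mg = 3779e-3 g = 3.779
Sum: 4.031 + 241.6 + 3.046 + 3.779 = 252.456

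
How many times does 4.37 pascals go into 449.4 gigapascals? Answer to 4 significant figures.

(449.4e9) / (4.37) = 102.84e9

102800000000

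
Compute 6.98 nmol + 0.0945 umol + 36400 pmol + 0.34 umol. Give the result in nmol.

In nmol:
  6.98 nmol → 6.98
  0.0945 umol = 0.0945 × 10³ nmol = 94.5
  36400 pmol = 36400 × 10⁻³ nmol = 36.4
  0.34 umol = 0.34 × 10³ nmol = 340
Sum: 6.98 + 94.5 + 36.4 + 340 = 477.88

477.88 nmol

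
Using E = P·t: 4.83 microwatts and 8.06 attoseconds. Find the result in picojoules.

4.83 × 10⁻⁶ × 8.06 × 10⁻¹⁸ = 38.9298 × 10⁻²⁴ J

0.0000000000389298 picojoules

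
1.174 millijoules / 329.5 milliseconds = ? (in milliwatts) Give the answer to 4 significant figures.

3.563 milliwatts

(1.174 × 10⁻³) / (329.5 × 10⁻³) = 0.00356297 W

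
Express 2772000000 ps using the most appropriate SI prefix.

2.772 ms

= 2.772 × 10⁻³ s; 10⁻³ is milli.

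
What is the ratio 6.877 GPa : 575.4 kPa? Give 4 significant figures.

11950

(6.877e9) / (575.4e3) = 0.011952e6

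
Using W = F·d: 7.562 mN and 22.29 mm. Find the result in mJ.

0.16855698 mJ

7.562 × 10⁻³ × 22.29 × 10⁻³ = 168.55698 × 10⁻⁶ J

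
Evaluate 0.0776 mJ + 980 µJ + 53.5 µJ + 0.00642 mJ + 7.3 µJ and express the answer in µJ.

1124.82 µJ

In µJ:
  0.0776 mJ = 0.0776e3 µJ = 77.6
  980 µJ → 980
  53.5 µJ → 53.5
  0.00642 mJ = 0.00642e3 µJ = 6.42
  7.3 µJ → 7.3
Sum: 77.6 + 980 + 53.5 + 6.42 + 7.3 = 1124.82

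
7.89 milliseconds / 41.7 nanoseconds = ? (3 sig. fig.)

(7.89 × 10⁻³) / (41.7 × 10⁻⁹) = 0.1892 × 10⁶

189000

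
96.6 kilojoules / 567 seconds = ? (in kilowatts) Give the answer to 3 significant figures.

0.170 kilowatts

(96.6 × 10³) / (567) = 0.17037 × 10³ W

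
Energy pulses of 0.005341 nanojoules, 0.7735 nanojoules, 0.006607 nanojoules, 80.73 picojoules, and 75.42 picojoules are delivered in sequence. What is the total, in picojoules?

In picojoules:
  0.005341 nanojoules = 0.005341 × 10³ picojoules = 5.341
  0.7735 nanojoules = 0.7735 × 10³ picojoules = 773.5
  0.006607 nanojoules = 0.006607 × 10³ picojoules = 6.607
  80.73 picojoules → 80.73
  75.42 picojoules → 75.42
Sum: 5.341 + 773.5 + 6.607 + 80.73 + 75.42 = 941.598

941.598 picojoules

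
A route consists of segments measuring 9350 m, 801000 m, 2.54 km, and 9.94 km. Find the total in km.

In km:
  9350 m = 9350e-3 km = 9.35
  801000 m = 801000e-3 km = 801
  2.54 km → 2.54
  9.94 km → 9.94
Sum: 9.35 + 801 + 2.54 + 9.94 = 822.83

822.83 km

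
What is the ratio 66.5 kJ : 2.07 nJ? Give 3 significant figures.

(66.5 × 10^3) / (2.07 × 10^-9) = 32.13 × 10^12

32100000000000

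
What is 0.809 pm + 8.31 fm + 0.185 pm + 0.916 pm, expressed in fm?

1918.31 fm

In fm:
  0.809 pm = 0.809 × 10^3 fm = 809
  8.31 fm → 8.31
  0.185 pm = 0.185 × 10^3 fm = 185
  0.916 pm = 0.916 × 10^3 fm = 916
Sum: 809 + 8.31 + 185 + 916 = 1918.31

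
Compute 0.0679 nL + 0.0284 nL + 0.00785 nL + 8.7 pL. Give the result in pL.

112.85 pL

In pL:
  0.0679 nL = 0.0679 × 10³ pL = 67.9
  0.0284 nL = 0.0284 × 10³ pL = 28.4
  0.00785 nL = 0.00785 × 10³ pL = 7.85
  8.7 pL → 8.7
Sum: 67.9 + 28.4 + 7.85 + 8.7 = 112.85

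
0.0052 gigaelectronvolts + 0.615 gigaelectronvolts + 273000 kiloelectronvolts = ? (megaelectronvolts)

893.2 megaelectronvolts

In megaelectronvolts:
  0.0052 gigaelectronvolts = 0.0052e3 megaelectronvolts = 5.2
  0.615 gigaelectronvolts = 0.615e3 megaelectronvolts = 615
  273000 kiloelectronvolts = 273000e-3 megaelectronvolts = 273
Sum: 5.2 + 615 + 273 = 893.2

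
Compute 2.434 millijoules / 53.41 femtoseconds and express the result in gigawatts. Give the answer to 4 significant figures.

45.57 gigawatts

(2.434 × 10^-3) / (53.41 × 10^-15) = 0.045572 × 10^12 W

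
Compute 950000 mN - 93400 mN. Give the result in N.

856.6 N

In N:
  950000 mN = 950000 × 10⁻³ N = 950
  93400 mN = 93400 × 10⁻³ N = 93.4
Difference: 950 - 93.4 = 856.6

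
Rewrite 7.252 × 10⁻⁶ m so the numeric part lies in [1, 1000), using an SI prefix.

7.252 μm

= 7.252 × 10⁻⁶ m; 10⁻⁶ is micro.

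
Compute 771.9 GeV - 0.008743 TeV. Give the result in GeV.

In GeV:
  771.9 GeV → 771.9
  0.008743 TeV = 0.008743 × 10^3 GeV = 8.743
Difference: 771.9 - 8.743 = 763.157

763.157 GeV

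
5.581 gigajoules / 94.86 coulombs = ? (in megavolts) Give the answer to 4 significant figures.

58.83 megavolts

(5.581 × 10^9) / (94.86) = 0.0588341 × 10^9 V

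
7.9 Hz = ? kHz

0.0079 kHz

(no prefix) = 1e0, kilo = 1e3; factor is 1e-3.
7.9 × 1e-3 = 0.0079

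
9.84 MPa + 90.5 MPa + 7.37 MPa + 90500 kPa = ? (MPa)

198.21 MPa

In MPa:
  9.84 MPa → 9.84
  90.5 MPa → 90.5
  7.37 MPa → 7.37
  90500 kPa = 90500e-3 MPa = 90.5
Sum: 9.84 + 90.5 + 7.37 + 90.5 = 198.21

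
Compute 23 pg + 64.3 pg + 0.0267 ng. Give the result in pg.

In pg:
  23 pg → 23
  64.3 pg → 64.3
  0.0267 ng = 0.0267 × 10³ pg = 26.7
Sum: 23 + 64.3 + 26.7 = 114

114 pg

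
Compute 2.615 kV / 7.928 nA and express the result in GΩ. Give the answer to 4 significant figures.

329.8 GΩ

(2.615 × 10^3) / (7.928 × 10^-9) = 0.329844 × 10^12 Ω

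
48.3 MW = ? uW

mega = 1e6, micro = 1e-6; factor is 1e12.
48.3 × 1e12 = 48300000000000

48300000000000 uW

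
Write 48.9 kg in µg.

48900000000 µg

kilo = 10^3, micro = 10^-6; factor is 10^9.
48.9 × 10^9 = 48900000000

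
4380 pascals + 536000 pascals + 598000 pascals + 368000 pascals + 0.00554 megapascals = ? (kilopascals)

In kilopascals:
  4380 pascals = 4380 × 10^-3 kilopascals = 4.38
  536000 pascals = 536000 × 10^-3 kilopascals = 536
  598000 pascals = 598000 × 10^-3 kilopascals = 598
  368000 pascals = 368000 × 10^-3 kilopascals = 368
  0.00554 megapascals = 0.00554 × 10^3 kilopascals = 5.54
Sum: 4.38 + 536 + 598 + 368 + 5.54 = 1511.92

1511.92 kilopascals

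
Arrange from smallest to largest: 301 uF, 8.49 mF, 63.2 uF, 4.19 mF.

63.2 uF < 301 uF < 4.19 mF < 8.49 mF

301 uF = 0.000301 F
8.49 mF = 0.00849 F
63.2 uF = 0.0000632 F
4.19 mF = 0.00419 F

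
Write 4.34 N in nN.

(no prefix) = 1e0, nano = 1e-9; factor is 1e9.
4.34 × 1e9 = 4340000000

4340000000 nN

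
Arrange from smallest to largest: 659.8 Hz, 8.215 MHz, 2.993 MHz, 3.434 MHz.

659.8 Hz < 2.993 MHz < 3.434 MHz < 8.215 MHz

659.8 Hz = 659.8 Hz
8.215 MHz = 8215000 Hz
2.993 MHz = 2993000 Hz
3.434 MHz = 3434000 Hz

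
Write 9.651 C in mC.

(no prefix) = 10⁰, milli = 10⁻³; factor is 10³.
9.651 × 10³ = 9651

9651 mC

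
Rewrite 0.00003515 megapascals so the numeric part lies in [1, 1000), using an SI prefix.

= 35.15 pascals; mantissa already in [1, 1000).

35.15 pascals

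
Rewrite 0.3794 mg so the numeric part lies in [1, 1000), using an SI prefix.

379.4 ug

= 379.4e-6 g; 1e-6 is micro.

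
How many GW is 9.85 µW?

micro = 1e-6, giga = 1e9; factor is 1e-15.
9.85 × 1e-15 = 0.00000000000000985

0.00000000000000985 GW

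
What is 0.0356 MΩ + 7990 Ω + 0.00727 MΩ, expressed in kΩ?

50.86 kΩ

In kΩ:
  0.0356 MΩ = 0.0356e3 kΩ = 35.6
  7990 Ω = 7990e-3 kΩ = 7.99
  0.00727 MΩ = 0.00727e3 kΩ = 7.27
Sum: 35.6 + 7.99 + 7.27 = 50.86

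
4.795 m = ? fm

4795000000000000 fm

(no prefix) = 10^0, femto = 10^-15; factor is 10^15.
4.795 × 10^15 = 4795000000000000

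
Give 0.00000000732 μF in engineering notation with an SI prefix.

7.32 fF

= 7.32e-15 F; 1e-15 is femto.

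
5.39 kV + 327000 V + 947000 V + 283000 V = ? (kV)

1562.39 kV

In kV:
  5.39 kV → 5.39
  327000 V = 327000 × 10⁻³ kV = 327
  947000 V = 947000 × 10⁻³ kV = 947
  283000 V = 283000 × 10⁻³ kV = 283
Sum: 5.39 + 327 + 947 + 283 = 1562.39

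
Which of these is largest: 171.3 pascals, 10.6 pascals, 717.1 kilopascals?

717.1 kilopascals

171.3 pascals = 171.3 pascals
10.6 pascals = 10.6 pascals
717.1 kilopascals = 717100 pascals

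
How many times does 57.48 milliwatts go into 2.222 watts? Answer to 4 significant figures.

38.66

(2.222) / (57.48 × 10^-3) = 0.038657 × 10^3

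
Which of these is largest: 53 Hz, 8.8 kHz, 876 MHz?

876 MHz

53 Hz = 53 Hz
8.8 kHz = 8800 Hz
876 MHz = 876000000 Hz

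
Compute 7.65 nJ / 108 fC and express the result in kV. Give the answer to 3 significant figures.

(7.65 × 10⁻⁹) / (108 × 10⁻¹⁵) = 0.070833 × 10⁶ V

70.8 kV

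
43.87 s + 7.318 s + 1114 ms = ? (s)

In s:
  43.87 s → 43.87
  7.318 s → 7.318
  1114 ms = 1114 × 10⁻³ s = 1.114
Sum: 43.87 + 7.318 + 1.114 = 52.302

52.302 s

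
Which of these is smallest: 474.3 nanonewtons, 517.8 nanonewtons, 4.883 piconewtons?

474.3 nanonewtons = 0.0000004743 newtons
517.8 nanonewtons = 0.0000005178 newtons
4.883 piconewtons = 0.000000000004883 newtons

4.883 piconewtons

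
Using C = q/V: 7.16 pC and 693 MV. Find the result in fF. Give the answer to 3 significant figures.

0.0000103 fF

(7.16 × 10⁻¹²) / (693 × 10⁶) = 0.010332 × 10⁻¹⁸ F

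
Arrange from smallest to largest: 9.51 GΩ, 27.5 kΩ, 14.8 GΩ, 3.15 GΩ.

9.51 GΩ = 9510000000 Ω
27.5 kΩ = 27500 Ω
14.8 GΩ = 14800000000 Ω
3.15 GΩ = 3150000000 Ω

27.5 kΩ < 3.15 GΩ < 9.51 GΩ < 14.8 GΩ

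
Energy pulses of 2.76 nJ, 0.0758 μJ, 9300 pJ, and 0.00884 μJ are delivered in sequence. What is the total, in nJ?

In nJ:
  2.76 nJ → 2.76
  0.0758 μJ = 0.0758 × 10^3 nJ = 75.8
  9300 pJ = 9300 × 10^-3 nJ = 9.3
  0.00884 μJ = 0.00884 × 10^3 nJ = 8.84
Sum: 2.76 + 75.8 + 9.3 + 8.84 = 96.7

96.7 nJ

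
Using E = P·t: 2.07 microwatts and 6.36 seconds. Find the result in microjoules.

2.07e-6 × 6.36 = 13.1652e-6 J

13.1652 microjoules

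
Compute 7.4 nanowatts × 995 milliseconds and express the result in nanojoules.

7.363 nanojoules

7.4e-9 × 995e-3 = 7363e-12 J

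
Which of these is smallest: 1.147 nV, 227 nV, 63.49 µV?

1.147 nV = 0.000000001147 V
227 nV = 0.000000227 V
63.49 µV = 0.00006349 V

1.147 nV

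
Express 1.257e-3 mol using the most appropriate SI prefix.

1.257 mmol

= 1.257e-3 mol; 1e-3 is milli.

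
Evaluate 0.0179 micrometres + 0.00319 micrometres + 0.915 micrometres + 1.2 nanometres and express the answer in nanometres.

In nanometres:
  0.0179 micrometres = 0.0179e3 nanometres = 17.9
  0.00319 micrometres = 0.00319e3 nanometres = 3.19
  0.915 micrometres = 0.915e3 nanometres = 915
  1.2 nanometres → 1.2
Sum: 17.9 + 3.19 + 915 + 1.2 = 937.29

937.29 nanometres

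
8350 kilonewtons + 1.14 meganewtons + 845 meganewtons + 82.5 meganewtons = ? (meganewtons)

936.99 meganewtons

In meganewtons:
  8350 kilonewtons = 8350 × 10⁻³ meganewtons = 8.35
  1.14 meganewtons → 1.14
  845 meganewtons → 845
  82.5 meganewtons → 82.5
Sum: 8.35 + 1.14 + 845 + 82.5 = 936.99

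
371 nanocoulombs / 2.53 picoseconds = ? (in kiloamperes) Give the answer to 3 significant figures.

(371e-9) / (2.53e-12) = 146.64e3 A

147 kiloamperes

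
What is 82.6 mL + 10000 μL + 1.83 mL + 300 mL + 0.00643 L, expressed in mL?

In mL:
  82.6 mL → 82.6
  10000 μL = 10000e-3 mL = 10
  1.83 mL → 1.83
  300 mL → 300
  0.00643 L = 0.00643e3 mL = 6.43
Sum: 82.6 + 10 + 1.83 + 300 + 6.43 = 400.86

400.86 mL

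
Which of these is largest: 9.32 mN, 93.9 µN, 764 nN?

9.32 mN = 0.00932 N
93.9 µN = 0.0000939 N
764 nN = 0.000000764 N

9.32 mN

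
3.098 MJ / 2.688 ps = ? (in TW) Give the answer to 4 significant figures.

1153000 TW

(3.098e6) / (2.688e-12) = 1.15253e18 W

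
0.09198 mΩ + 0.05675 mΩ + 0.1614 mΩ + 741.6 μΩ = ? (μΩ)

In μΩ:
  0.09198 mΩ = 0.09198 × 10^3 μΩ = 91.98
  0.05675 mΩ = 0.05675 × 10^3 μΩ = 56.75
  0.1614 mΩ = 0.1614 × 10^3 μΩ = 161.4
  741.6 μΩ → 741.6
Sum: 91.98 + 56.75 + 161.4 + 741.6 = 1051.73

1051.73 μΩ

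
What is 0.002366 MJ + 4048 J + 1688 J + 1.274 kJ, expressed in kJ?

9.376 kJ

In kJ:
  0.002366 MJ = 0.002366 × 10³ kJ = 2.366
  4048 J = 4048 × 10⁻³ kJ = 4.048
  1688 J = 1688 × 10⁻³ kJ = 1.688
  1.274 kJ → 1.274
Sum: 2.366 + 4.048 + 1.688 + 1.274 = 9.376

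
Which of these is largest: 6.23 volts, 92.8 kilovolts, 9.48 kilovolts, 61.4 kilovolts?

6.23 volts = 6.23 volts
92.8 kilovolts = 92800 volts
9.48 kilovolts = 9480 volts
61.4 kilovolts = 61400 volts

92.8 kilovolts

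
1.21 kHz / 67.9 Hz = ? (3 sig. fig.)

17.8

(1.21e3) / (67.9) = 0.01782e3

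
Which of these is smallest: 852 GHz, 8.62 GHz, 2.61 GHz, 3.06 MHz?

3.06 MHz

852 GHz = 852000000000 Hz
8.62 GHz = 8620000000 Hz
2.61 GHz = 2610000000 Hz
3.06 MHz = 3060000 Hz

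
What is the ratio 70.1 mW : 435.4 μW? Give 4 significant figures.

161.0

(70.1e-3) / (435.4e-6) = 0.161e3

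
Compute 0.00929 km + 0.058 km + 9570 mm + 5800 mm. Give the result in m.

82.66 m

In m:
  0.00929 km = 0.00929 × 10³ m = 9.29
  0.058 km = 0.058 × 10³ m = 58
  9570 mm = 9570 × 10⁻³ m = 9.57
  5800 mm = 5800 × 10⁻³ m = 5.8
Sum: 9.29 + 58 + 9.57 + 5.8 = 82.66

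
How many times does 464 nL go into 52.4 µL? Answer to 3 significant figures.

113

(52.4 × 10^-6) / (464 × 10^-9) = 0.1129 × 10^3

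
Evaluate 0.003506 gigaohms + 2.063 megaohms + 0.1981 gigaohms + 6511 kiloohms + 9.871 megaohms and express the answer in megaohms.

In megaohms:
  0.003506 gigaohms = 0.003506 × 10³ megaohms = 3.506
  2.063 megaohms → 2.063
  0.1981 gigaohms = 0.1981 × 10³ megaohms = 198.1
  6511 kiloohms = 6511 × 10⁻³ megaohms = 6.511
  9.871 megaohms → 9.871
Sum: 3.506 + 2.063 + 198.1 + 6.511 + 9.871 = 220.051

220.051 megaohms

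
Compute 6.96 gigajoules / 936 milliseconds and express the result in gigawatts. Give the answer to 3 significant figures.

(6.96e9) / (936e-3) = 0.0074359e12 W

7.44 gigawatts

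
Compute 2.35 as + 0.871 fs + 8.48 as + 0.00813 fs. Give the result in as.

In as:
  2.35 as → 2.35
  0.871 fs = 0.871 × 10³ as = 871
  8.48 as → 8.48
  0.00813 fs = 0.00813 × 10³ as = 8.13
Sum: 2.35 + 871 + 8.48 + 8.13 = 889.96

889.96 as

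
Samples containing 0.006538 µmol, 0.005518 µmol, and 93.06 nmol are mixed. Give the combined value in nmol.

In nmol:
  0.006538 µmol = 0.006538 × 10³ nmol = 6.538
  0.005518 µmol = 0.005518 × 10³ nmol = 5.518
  93.06 nmol → 93.06
Sum: 6.538 + 5.518 + 93.06 = 105.116

105.116 nmol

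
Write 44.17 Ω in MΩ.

0.00004417 MΩ

(no prefix) = 10^0, mega = 10^6; factor is 10^-6.
44.17 × 10^-6 = 0.00004417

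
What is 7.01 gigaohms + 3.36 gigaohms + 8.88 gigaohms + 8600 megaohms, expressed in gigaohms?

In gigaohms:
  7.01 gigaohms → 7.01
  3.36 gigaohms → 3.36
  8.88 gigaohms → 8.88
  8600 megaohms = 8600 × 10⁻³ gigaohms = 8.6
Sum: 7.01 + 3.36 + 8.88 + 8.6 = 27.85

27.85 gigaohms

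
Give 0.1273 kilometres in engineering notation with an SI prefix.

127.3 metres

= 127.3 metres; mantissa already in [1, 1000).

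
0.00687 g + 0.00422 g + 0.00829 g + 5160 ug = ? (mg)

In mg:
  0.00687 g = 0.00687e3 mg = 6.87
  0.00422 g = 0.00422e3 mg = 4.22
  0.00829 g = 0.00829e3 mg = 8.29
  5160 ug = 5160e-3 mg = 5.16
Sum: 6.87 + 4.22 + 8.29 + 5.16 = 24.54

24.54 mg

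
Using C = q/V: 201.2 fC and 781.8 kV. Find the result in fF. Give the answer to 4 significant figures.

0.0002574 fF

(201.2 × 10^-15) / (781.8 × 10^3) = 0.257355 × 10^-18 F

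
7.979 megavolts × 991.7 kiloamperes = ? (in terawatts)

7.979 × 10⁶ × 991.7 × 10³ = 7912.7743 × 10⁹ W

7.9127743 terawatts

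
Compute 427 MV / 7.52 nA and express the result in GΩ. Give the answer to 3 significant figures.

56800000 GΩ

(427 × 10⁶) / (7.52 × 10⁻⁹) = 56.782 × 10¹⁵ Ω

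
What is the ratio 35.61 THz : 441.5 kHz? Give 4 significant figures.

80660000

(35.61 × 10¹²) / (441.5 × 10³) = 0.080657 × 10⁹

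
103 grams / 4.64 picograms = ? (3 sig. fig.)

(103) / (4.64e-12) = 22.2e12

22200000000000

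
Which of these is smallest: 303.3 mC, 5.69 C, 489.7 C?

303.3 mC = 0.3033 C
5.69 C = 5.69 C
489.7 C = 489.7 C

303.3 mC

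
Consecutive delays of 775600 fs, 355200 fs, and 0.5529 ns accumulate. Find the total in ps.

1683.7 ps

In ps:
  775600 fs = 775600e-3 ps = 775.6
  355200 fs = 355200e-3 ps = 355.2
  0.5529 ns = 0.5529e3 ps = 552.9
Sum: 775.6 + 355.2 + 552.9 = 1683.7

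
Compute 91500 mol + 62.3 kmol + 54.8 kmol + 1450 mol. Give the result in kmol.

210.05 kmol

In kmol:
  91500 mol = 91500e-3 kmol = 91.5
  62.3 kmol → 62.3
  54.8 kmol → 54.8
  1450 mol = 1450e-3 kmol = 1.45
Sum: 91.5 + 62.3 + 54.8 + 1.45 = 210.05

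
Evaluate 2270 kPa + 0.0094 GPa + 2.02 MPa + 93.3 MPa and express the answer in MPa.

106.99 MPa

In MPa:
  2270 kPa = 2270 × 10⁻³ MPa = 2.27
  0.0094 GPa = 0.0094 × 10³ MPa = 9.4
  2.02 MPa → 2.02
  93.3 MPa → 93.3
Sum: 2.27 + 9.4 + 2.02 + 93.3 = 106.99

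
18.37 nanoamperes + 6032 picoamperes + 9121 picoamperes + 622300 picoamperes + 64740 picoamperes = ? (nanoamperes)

In nanoamperes:
  18.37 nanoamperes → 18.37
  6032 picoamperes = 6032 × 10⁻³ nanoamperes = 6.032
  9121 picoamperes = 9121 × 10⁻³ nanoamperes = 9.121
  622300 picoamperes = 622300 × 10⁻³ nanoamperes = 622.3
  64740 picoamperes = 64740 × 10⁻³ nanoamperes = 64.74
Sum: 18.37 + 6.032 + 9.121 + 622.3 + 64.74 = 720.563

720.563 nanoamperes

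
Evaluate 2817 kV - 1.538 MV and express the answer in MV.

In MV:
  2817 kV = 2817 × 10⁻³ MV = 2.817
  1.538 MV → 1.538
Difference: 2.817 - 1.538 = 1.279

1.279 MV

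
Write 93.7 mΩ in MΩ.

0.0000000937 MΩ

milli = 1e-3, mega = 1e6; factor is 1e-9.
93.7 × 1e-9 = 0.0000000937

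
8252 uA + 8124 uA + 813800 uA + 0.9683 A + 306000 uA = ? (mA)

2104.476 mA

In mA:
  8252 uA = 8252 × 10⁻³ mA = 8.252
  8124 uA = 8124 × 10⁻³ mA = 8.124
  813800 uA = 813800 × 10⁻³ mA = 813.8
  0.9683 A = 0.9683 × 10³ mA = 968.3
  306000 uA = 306000 × 10⁻³ mA = 306
Sum: 8.252 + 8.124 + 813.8 + 968.3 + 306 = 2104.476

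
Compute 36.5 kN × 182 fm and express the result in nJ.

6.643 nJ

36.5 × 10³ × 182 × 10⁻¹⁵ = 6643 × 10⁻¹² J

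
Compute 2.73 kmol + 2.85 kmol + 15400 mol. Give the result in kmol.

20.98 kmol

In kmol:
  2.73 kmol → 2.73
  2.85 kmol → 2.85
  15400 mol = 15400 × 10⁻³ kmol = 15.4
Sum: 2.73 + 2.85 + 15.4 = 20.98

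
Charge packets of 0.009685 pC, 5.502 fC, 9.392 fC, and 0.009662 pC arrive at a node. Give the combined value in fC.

In fC:
  0.009685 pC = 0.009685 × 10³ fC = 9.685
  5.502 fC → 5.502
  9.392 fC → 9.392
  0.009662 pC = 0.009662 × 10³ fC = 9.662
Sum: 9.685 + 5.502 + 9.392 + 9.662 = 34.241

34.241 fC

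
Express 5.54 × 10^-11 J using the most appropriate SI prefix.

= 55.4 × 10^-12 J; 10^-12 is pico.

55.4 pJ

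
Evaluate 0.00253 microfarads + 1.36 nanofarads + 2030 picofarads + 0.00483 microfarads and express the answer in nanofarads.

10.75 nanofarads

In nanofarads:
  0.00253 microfarads = 0.00253 × 10³ nanofarads = 2.53
  1.36 nanofarads → 1.36
  2030 picofarads = 2030 × 10⁻³ nanofarads = 2.03
  0.00483 microfarads = 0.00483 × 10³ nanofarads = 4.83
Sum: 2.53 + 1.36 + 2.03 + 4.83 = 10.75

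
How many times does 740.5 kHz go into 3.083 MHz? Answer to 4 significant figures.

4.163

(3.083e6) / (740.5e3) = 0.0041634e3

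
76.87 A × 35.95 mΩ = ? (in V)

76.87 × 35.95e-3 = 2763.4765e-3 V

2.7634765 V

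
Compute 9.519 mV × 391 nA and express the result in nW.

9.519 × 10⁻³ × 391 × 10⁻⁹ = 3721.929 × 10⁻¹² W

3.721929 nW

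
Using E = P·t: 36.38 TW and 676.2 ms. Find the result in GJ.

24600.156 GJ

36.38e12 × 676.2e-3 = 24600.156e9 J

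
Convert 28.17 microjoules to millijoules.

0.02817 millijoules

micro = 10^-6, milli = 10^-3; factor is 10^-3.
28.17 × 10^-3 = 0.02817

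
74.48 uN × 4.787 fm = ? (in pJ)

0.00000035653576 pJ

74.48 × 10⁻⁶ × 4.787 × 10⁻¹⁵ = 356.53576 × 10⁻²¹ J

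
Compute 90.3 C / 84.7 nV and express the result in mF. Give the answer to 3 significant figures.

1070000000000 mF

(90.3) / (84.7e-9) = 1.0661e9 F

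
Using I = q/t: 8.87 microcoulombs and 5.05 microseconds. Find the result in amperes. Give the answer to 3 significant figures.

1.76 amperes

(8.87 × 10^-6) / (5.05 × 10^-6) = 1.7564 A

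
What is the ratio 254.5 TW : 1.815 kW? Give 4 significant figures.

(254.5e12) / (1.815e3) = 140.22e9

140200000000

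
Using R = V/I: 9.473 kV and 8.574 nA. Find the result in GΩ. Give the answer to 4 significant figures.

1105 GΩ

(9.473 × 10³) / (8.574 × 10⁻⁹) = 1.10485 × 10¹² Ω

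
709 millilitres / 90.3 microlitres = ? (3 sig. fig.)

7850

(709 × 10^-3) / (90.3 × 10^-6) = 7.852 × 10^3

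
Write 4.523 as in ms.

atto = 1e-18, milli = 1e-3; factor is 1e-15.
4.523 × 1e-15 = 0.000000000000004523

0.000000000000004523 ms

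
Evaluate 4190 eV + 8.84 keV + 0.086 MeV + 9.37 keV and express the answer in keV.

108.4 keV

In keV:
  4190 eV = 4190e-3 keV = 4.19
  8.84 keV → 8.84
  0.086 MeV = 0.086e3 keV = 86
  9.37 keV → 9.37
Sum: 4.19 + 8.84 + 86 + 9.37 = 108.4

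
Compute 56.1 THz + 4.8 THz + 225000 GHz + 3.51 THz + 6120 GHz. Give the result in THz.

295.53 THz

In THz:
  56.1 THz → 56.1
  4.8 THz → 4.8
  225000 GHz = 225000 × 10⁻³ THz = 225
  3.51 THz → 3.51
  6120 GHz = 6120 × 10⁻³ THz = 6.12
Sum: 56.1 + 4.8 + 225 + 3.51 + 6.12 = 295.53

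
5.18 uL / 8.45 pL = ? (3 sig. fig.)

613000

(5.18e-6) / (8.45e-12) = 0.613e6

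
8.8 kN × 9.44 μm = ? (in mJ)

83.072 mJ

8.8 × 10^3 × 9.44 × 10^-6 = 83.072 × 10^-3 J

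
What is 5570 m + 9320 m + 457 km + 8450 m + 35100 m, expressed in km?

515.44 km

In km:
  5570 m = 5570e-3 km = 5.57
  9320 m = 9320e-3 km = 9.32
  457 km → 457
  8450 m = 8450e-3 km = 8.45
  35100 m = 35100e-3 km = 35.1
Sum: 5.57 + 9.32 + 457 + 8.45 + 35.1 = 515.44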